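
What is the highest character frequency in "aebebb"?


Input: aebebb
Character counts:
  'a': 1
  'b': 3
  'e': 2
Maximum frequency: 3

3


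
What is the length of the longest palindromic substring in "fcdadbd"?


Input: "fcdadbd"
Checking substrings for palindromes:
  [2:5] "dad" (len 3) => palindrome
  [4:7] "dbd" (len 3) => palindrome
Longest palindromic substring: "dad" with length 3

3


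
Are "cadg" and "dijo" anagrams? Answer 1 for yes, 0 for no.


Strings: "cadg", "dijo"
Sorted first:  acdg
Sorted second: dijo
Differ at position 0: 'a' vs 'd' => not anagrams

0


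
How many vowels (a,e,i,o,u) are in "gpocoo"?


Input: gpocoo
Checking each character:
  'g' at position 0: consonant
  'p' at position 1: consonant
  'o' at position 2: vowel (running total: 1)
  'c' at position 3: consonant
  'o' at position 4: vowel (running total: 2)
  'o' at position 5: vowel (running total: 3)
Total vowels: 3

3


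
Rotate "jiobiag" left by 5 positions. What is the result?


Input: "jiobiag", rotate left by 5
First 5 characters: "jiobi"
Remaining characters: "ag"
Concatenate remaining + first: "ag" + "jiobi" = "agjiobi"

agjiobi


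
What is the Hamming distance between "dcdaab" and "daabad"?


Comparing "dcdaab" and "daabad" position by position:
  Position 0: 'd' vs 'd' => same
  Position 1: 'c' vs 'a' => differ
  Position 2: 'd' vs 'a' => differ
  Position 3: 'a' vs 'b' => differ
  Position 4: 'a' vs 'a' => same
  Position 5: 'b' vs 'd' => differ
Total differences (Hamming distance): 4

4


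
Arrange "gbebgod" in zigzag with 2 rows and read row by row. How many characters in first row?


Zigzag "gbebgod" into 2 rows:
Placing characters:
  'g' => row 0
  'b' => row 1
  'e' => row 0
  'b' => row 1
  'g' => row 0
  'o' => row 1
  'd' => row 0
Rows:
  Row 0: "gegd"
  Row 1: "bbo"
First row length: 4

4


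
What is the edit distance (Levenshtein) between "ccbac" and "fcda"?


Computing edit distance: "ccbac" -> "fcda"
DP table:
           f    c    d    a
      0    1    2    3    4
  c   1    1    1    2    3
  c   2    2    1    2    3
  b   3    3    2    2    3
  a   4    4    3    3    2
  c   5    5    4    4    3
Edit distance = dp[5][4] = 3

3


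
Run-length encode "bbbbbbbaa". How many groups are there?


Input: bbbbbbbaa
Scanning for consecutive runs:
  Group 1: 'b' x 7 (positions 0-6)
  Group 2: 'a' x 2 (positions 7-8)
Total groups: 2

2


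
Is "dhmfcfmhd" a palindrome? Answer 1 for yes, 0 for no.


Input: dhmfcfmhd
Reversed: dhmfcfmhd
  Compare pos 0 ('d') with pos 8 ('d'): match
  Compare pos 1 ('h') with pos 7 ('h'): match
  Compare pos 2 ('m') with pos 6 ('m'): match
  Compare pos 3 ('f') with pos 5 ('f'): match
Result: palindrome

1


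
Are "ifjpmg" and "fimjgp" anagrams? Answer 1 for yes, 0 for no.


Strings: "ifjpmg", "fimjgp"
Sorted first:  fgijmp
Sorted second: fgijmp
Sorted forms match => anagrams

1


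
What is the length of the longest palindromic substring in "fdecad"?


Input: "fdecad"
Checking substrings for palindromes:
  No multi-char palindromic substrings found
Longest palindromic substring: "f" with length 1

1


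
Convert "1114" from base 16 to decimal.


Input: "1114" in base 16
Positional expansion:
  Digit '1' (value 1) x 16^3 = 4096
  Digit '1' (value 1) x 16^2 = 256
  Digit '1' (value 1) x 16^1 = 16
  Digit '4' (value 4) x 16^0 = 4
Sum = 4372

4372


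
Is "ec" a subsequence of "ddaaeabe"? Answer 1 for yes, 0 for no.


Check if "ec" is a subsequence of "ddaaeabe"
Greedy scan:
  Position 0 ('d'): no match needed
  Position 1 ('d'): no match needed
  Position 2 ('a'): no match needed
  Position 3 ('a'): no match needed
  Position 4 ('e'): matches sub[0] = 'e'
  Position 5 ('a'): no match needed
  Position 6 ('b'): no match needed
  Position 7 ('e'): no match needed
Only matched 1/2 characters => not a subsequence

0


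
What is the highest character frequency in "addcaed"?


Input: addcaed
Character counts:
  'a': 2
  'c': 1
  'd': 3
  'e': 1
Maximum frequency: 3

3


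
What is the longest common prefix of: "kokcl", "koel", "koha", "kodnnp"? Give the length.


Words: kokcl, koel, koha, kodnnp
  Position 0: all 'k' => match
  Position 1: all 'o' => match
  Position 2: ('k', 'e', 'h', 'd') => mismatch, stop
LCP = "ko" (length 2)

2


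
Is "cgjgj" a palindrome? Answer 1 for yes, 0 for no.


Input: cgjgj
Reversed: jgjgc
  Compare pos 0 ('c') with pos 4 ('j'): MISMATCH
  Compare pos 1 ('g') with pos 3 ('g'): match
Result: not a palindrome

0


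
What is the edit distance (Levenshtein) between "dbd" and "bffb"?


Computing edit distance: "dbd" -> "bffb"
DP table:
           b    f    f    b
      0    1    2    3    4
  d   1    1    2    3    4
  b   2    1    2    3    3
  d   3    2    2    3    4
Edit distance = dp[3][4] = 4

4


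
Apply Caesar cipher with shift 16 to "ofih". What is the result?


Caesar cipher: shift "ofih" by 16
  'o' (pos 14) + 16 = pos 4 = 'e'
  'f' (pos 5) + 16 = pos 21 = 'v'
  'i' (pos 8) + 16 = pos 24 = 'y'
  'h' (pos 7) + 16 = pos 23 = 'x'
Result: evyx

evyx


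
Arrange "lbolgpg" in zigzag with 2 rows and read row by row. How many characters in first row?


Zigzag "lbolgpg" into 2 rows:
Placing characters:
  'l' => row 0
  'b' => row 1
  'o' => row 0
  'l' => row 1
  'g' => row 0
  'p' => row 1
  'g' => row 0
Rows:
  Row 0: "logg"
  Row 1: "blp"
First row length: 4

4


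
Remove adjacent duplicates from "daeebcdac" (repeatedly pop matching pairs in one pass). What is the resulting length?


Input: daeebcdac
Stack-based adjacent duplicate removal:
  Read 'd': push. Stack: d
  Read 'a': push. Stack: da
  Read 'e': push. Stack: dae
  Read 'e': matches stack top 'e' => pop. Stack: da
  Read 'b': push. Stack: dab
  Read 'c': push. Stack: dabc
  Read 'd': push. Stack: dabcd
  Read 'a': push. Stack: dabcda
  Read 'c': push. Stack: dabcdac
Final stack: "dabcdac" (length 7)

7


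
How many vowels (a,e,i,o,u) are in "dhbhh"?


Input: dhbhh
Checking each character:
  'd' at position 0: consonant
  'h' at position 1: consonant
  'b' at position 2: consonant
  'h' at position 3: consonant
  'h' at position 4: consonant
Total vowels: 0

0


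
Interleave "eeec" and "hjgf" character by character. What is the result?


Interleaving "eeec" and "hjgf":
  Position 0: 'e' from first, 'h' from second => "eh"
  Position 1: 'e' from first, 'j' from second => "ej"
  Position 2: 'e' from first, 'g' from second => "eg"
  Position 3: 'c' from first, 'f' from second => "cf"
Result: ehejegcf

ehejegcf


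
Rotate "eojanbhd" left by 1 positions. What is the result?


Input: "eojanbhd", rotate left by 1
First 1 characters: "e"
Remaining characters: "ojanbhd"
Concatenate remaining + first: "ojanbhd" + "e" = "ojanbhde"

ojanbhde


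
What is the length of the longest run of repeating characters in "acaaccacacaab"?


Input: "acaaccacacaab"
Scanning for longest run:
  Position 1 ('c'): new char, reset run to 1
  Position 2 ('a'): new char, reset run to 1
  Position 3 ('a'): continues run of 'a', length=2
  Position 4 ('c'): new char, reset run to 1
  Position 5 ('c'): continues run of 'c', length=2
  Position 6 ('a'): new char, reset run to 1
  Position 7 ('c'): new char, reset run to 1
  Position 8 ('a'): new char, reset run to 1
  Position 9 ('c'): new char, reset run to 1
  Position 10 ('a'): new char, reset run to 1
  Position 11 ('a'): continues run of 'a', length=2
  Position 12 ('b'): new char, reset run to 1
Longest run: 'a' with length 2

2


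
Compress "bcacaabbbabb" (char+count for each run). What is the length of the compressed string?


Input: bcacaabbbabb
Runs:
  'b' x 1 => "b1"
  'c' x 1 => "c1"
  'a' x 1 => "a1"
  'c' x 1 => "c1"
  'a' x 2 => "a2"
  'b' x 3 => "b3"
  'a' x 1 => "a1"
  'b' x 2 => "b2"
Compressed: "b1c1a1c1a2b3a1b2"
Compressed length: 16

16


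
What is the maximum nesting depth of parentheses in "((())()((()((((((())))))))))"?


Input: "((())()((()((((((())))))))))"
Tracking depth:
  Position 0 '(': depth becomes 1
  Position 1 '(': depth becomes 2
  Position 2 '(': depth becomes 3
  Position 3 ')': depth becomes 2
  Position 4 ')': depth becomes 1
  Position 5 '(': depth becomes 2
  Position 6 ')': depth becomes 1
  Position 7 '(': depth becomes 2
  Position 8 '(': depth becomes 3
  Position 9 '(': depth becomes 4
  Position 10 ')': depth becomes 3
  Position 11 '(': depth becomes 4
  Position 12 '(': depth becomes 5
  Position 13 '(': depth becomes 6
  Position 14 '(': depth becomes 7
  Position 15 '(': depth becomes 8
  Position 16 '(': depth becomes 9
  Position 17 '(': depth becomes 10
  Position 18 ')': depth becomes 9
  Position 19 ')': depth becomes 8
  Position 20 ')': depth becomes 7
  Position 21 ')': depth becomes 6
  Position 22 ')': depth becomes 5
  Position 23 ')': depth becomes 4
  Position 24 ')': depth becomes 3
  Position 25 ')': depth becomes 2
  Position 26 ')': depth becomes 1
  Position 27 ')': depth becomes 0
Maximum depth reached: 10

10


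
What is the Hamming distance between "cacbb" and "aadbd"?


Comparing "cacbb" and "aadbd" position by position:
  Position 0: 'c' vs 'a' => differ
  Position 1: 'a' vs 'a' => same
  Position 2: 'c' vs 'd' => differ
  Position 3: 'b' vs 'b' => same
  Position 4: 'b' vs 'd' => differ
Total differences (Hamming distance): 3

3


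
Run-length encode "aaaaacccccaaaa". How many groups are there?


Input: aaaaacccccaaaa
Scanning for consecutive runs:
  Group 1: 'a' x 5 (positions 0-4)
  Group 2: 'c' x 5 (positions 5-9)
  Group 3: 'a' x 4 (positions 10-13)
Total groups: 3

3


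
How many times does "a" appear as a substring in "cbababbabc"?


Searching for "a" in "cbababbabc"
Scanning each position:
  Position 0: "c" => no
  Position 1: "b" => no
  Position 2: "a" => MATCH
  Position 3: "b" => no
  Position 4: "a" => MATCH
  Position 5: "b" => no
  Position 6: "b" => no
  Position 7: "a" => MATCH
  Position 8: "b" => no
  Position 9: "c" => no
Total occurrences: 3

3


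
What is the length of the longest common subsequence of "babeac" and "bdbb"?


LCS of "babeac" and "bdbb"
DP table:
           b    d    b    b
      0    0    0    0    0
  b   0    1    1    1    1
  a   0    1    1    1    1
  b   0    1    1    2    2
  e   0    1    1    2    2
  a   0    1    1    2    2
  c   0    1    1    2    2
LCS length = dp[6][4] = 2

2


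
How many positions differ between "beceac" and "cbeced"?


Comparing "beceac" and "cbeced" position by position:
  Position 0: 'b' vs 'c' => DIFFER
  Position 1: 'e' vs 'b' => DIFFER
  Position 2: 'c' vs 'e' => DIFFER
  Position 3: 'e' vs 'c' => DIFFER
  Position 4: 'a' vs 'e' => DIFFER
  Position 5: 'c' vs 'd' => DIFFER
Positions that differ: 6

6


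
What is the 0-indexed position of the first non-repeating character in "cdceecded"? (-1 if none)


Input: cdceecded
Character frequencies:
  'c': 3
  'd': 3
  'e': 3
Scanning left to right for freq == 1:
  Position 0 ('c'): freq=3, skip
  Position 1 ('d'): freq=3, skip
  Position 2 ('c'): freq=3, skip
  Position 3 ('e'): freq=3, skip
  Position 4 ('e'): freq=3, skip
  Position 5 ('c'): freq=3, skip
  Position 6 ('d'): freq=3, skip
  Position 7 ('e'): freq=3, skip
  Position 8 ('d'): freq=3, skip
  No unique character found => answer = -1

-1


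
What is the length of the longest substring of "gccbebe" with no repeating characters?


Input: "gccbebe"
Sliding window (track last position of each char):
  Position 0 ('g'): window [0,0] length 1 -- new best
  Position 1 ('c'): window [0,1] length 2 -- new best
  Position 2 ('c'): repeat (last at 1), move window start to 2
  Position 2 ('c'): window [2,2] length 1
  Position 3 ('b'): window [2,3] length 2
  Position 4 ('e'): window [2,4] length 3 -- new best
  Position 5 ('b'): repeat (last at 3), move window start to 4
  Position 5 ('b'): window [4,5] length 2
  Position 6 ('e'): repeat (last at 4), move window start to 5
  Position 6 ('e'): window [5,6] length 2
Longest substring with no repeats: "cbe" with length 3

3


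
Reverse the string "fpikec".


Input: fpikec
Reading characters right to left:
  Position 5: 'c'
  Position 4: 'e'
  Position 3: 'k'
  Position 2: 'i'
  Position 1: 'p'
  Position 0: 'f'
Reversed: cekipf

cekipf


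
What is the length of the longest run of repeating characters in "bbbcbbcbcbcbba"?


Input: "bbbcbbcbcbcbba"
Scanning for longest run:
  Position 1 ('b'): continues run of 'b', length=2
  Position 2 ('b'): continues run of 'b', length=3
  Position 3 ('c'): new char, reset run to 1
  Position 4 ('b'): new char, reset run to 1
  Position 5 ('b'): continues run of 'b', length=2
  Position 6 ('c'): new char, reset run to 1
  Position 7 ('b'): new char, reset run to 1
  Position 8 ('c'): new char, reset run to 1
  Position 9 ('b'): new char, reset run to 1
  Position 10 ('c'): new char, reset run to 1
  Position 11 ('b'): new char, reset run to 1
  Position 12 ('b'): continues run of 'b', length=2
  Position 13 ('a'): new char, reset run to 1
Longest run: 'b' with length 3

3


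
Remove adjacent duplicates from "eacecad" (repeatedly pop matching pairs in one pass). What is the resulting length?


Input: eacecad
Stack-based adjacent duplicate removal:
  Read 'e': push. Stack: e
  Read 'a': push. Stack: ea
  Read 'c': push. Stack: eac
  Read 'e': push. Stack: eace
  Read 'c': push. Stack: eacec
  Read 'a': push. Stack: eaceca
  Read 'd': push. Stack: eacecad
Final stack: "eacecad" (length 7)

7


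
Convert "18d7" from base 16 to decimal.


Input: "18d7" in base 16
Positional expansion:
  Digit '1' (value 1) x 16^3 = 4096
  Digit '8' (value 8) x 16^2 = 2048
  Digit 'd' (value 13) x 16^1 = 208
  Digit '7' (value 7) x 16^0 = 7
Sum = 6359

6359


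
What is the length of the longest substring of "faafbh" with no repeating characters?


Input: "faafbh"
Sliding window (track last position of each char):
  Position 0 ('f'): window [0,0] length 1 -- new best
  Position 1 ('a'): window [0,1] length 2 -- new best
  Position 2 ('a'): repeat (last at 1), move window start to 2
  Position 2 ('a'): window [2,2] length 1
  Position 3 ('f'): window [2,3] length 2
  Position 4 ('b'): window [2,4] length 3 -- new best
  Position 5 ('h'): window [2,5] length 4 -- new best
Longest substring with no repeats: "afbh" with length 4

4


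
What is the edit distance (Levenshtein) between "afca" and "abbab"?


Computing edit distance: "afca" -> "abbab"
DP table:
           a    b    b    a    b
      0    1    2    3    4    5
  a   1    0    1    2    3    4
  f   2    1    1    2    3    4
  c   3    2    2    2    3    4
  a   4    3    3    3    2    3
Edit distance = dp[4][5] = 3

3


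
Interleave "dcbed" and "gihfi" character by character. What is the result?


Interleaving "dcbed" and "gihfi":
  Position 0: 'd' from first, 'g' from second => "dg"
  Position 1: 'c' from first, 'i' from second => "ci"
  Position 2: 'b' from first, 'h' from second => "bh"
  Position 3: 'e' from first, 'f' from second => "ef"
  Position 4: 'd' from first, 'i' from second => "di"
Result: dgcibhefdi

dgcibhefdi


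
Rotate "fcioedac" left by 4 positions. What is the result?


Input: "fcioedac", rotate left by 4
First 4 characters: "fcio"
Remaining characters: "edac"
Concatenate remaining + first: "edac" + "fcio" = "edacfcio"

edacfcio


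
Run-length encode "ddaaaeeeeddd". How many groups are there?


Input: ddaaaeeeeddd
Scanning for consecutive runs:
  Group 1: 'd' x 2 (positions 0-1)
  Group 2: 'a' x 3 (positions 2-4)
  Group 3: 'e' x 4 (positions 5-8)
  Group 4: 'd' x 3 (positions 9-11)
Total groups: 4

4


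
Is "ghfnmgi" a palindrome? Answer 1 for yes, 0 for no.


Input: ghfnmgi
Reversed: igmnfhg
  Compare pos 0 ('g') with pos 6 ('i'): MISMATCH
  Compare pos 1 ('h') with pos 5 ('g'): MISMATCH
  Compare pos 2 ('f') with pos 4 ('m'): MISMATCH
Result: not a palindrome

0


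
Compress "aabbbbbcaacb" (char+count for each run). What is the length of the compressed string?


Input: aabbbbbcaacb
Runs:
  'a' x 2 => "a2"
  'b' x 5 => "b5"
  'c' x 1 => "c1"
  'a' x 2 => "a2"
  'c' x 1 => "c1"
  'b' x 1 => "b1"
Compressed: "a2b5c1a2c1b1"
Compressed length: 12

12


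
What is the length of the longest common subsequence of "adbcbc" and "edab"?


LCS of "adbcbc" and "edab"
DP table:
           e    d    a    b
      0    0    0    0    0
  a   0    0    0    1    1
  d   0    0    1    1    1
  b   0    0    1    1    2
  c   0    0    1    1    2
  b   0    0    1    1    2
  c   0    0    1    1    2
LCS length = dp[6][4] = 2

2


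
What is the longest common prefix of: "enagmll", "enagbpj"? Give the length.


Words: enagmll, enagbpj
  Position 0: all 'e' => match
  Position 1: all 'n' => match
  Position 2: all 'a' => match
  Position 3: all 'g' => match
  Position 4: ('m', 'b') => mismatch, stop
LCP = "enag" (length 4)

4


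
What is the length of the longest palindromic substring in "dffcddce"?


Input: "dffcddce"
Checking substrings for palindromes:
  [3:7] "cddc" (len 4) => palindrome
  [1:3] "ff" (len 2) => palindrome
  [4:6] "dd" (len 2) => palindrome
Longest palindromic substring: "cddc" with length 4

4


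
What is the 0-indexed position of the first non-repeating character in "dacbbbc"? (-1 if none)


Input: dacbbbc
Character frequencies:
  'a': 1
  'b': 3
  'c': 2
  'd': 1
Scanning left to right for freq == 1:
  Position 0 ('d'): unique! => answer = 0

0


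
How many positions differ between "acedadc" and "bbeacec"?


Comparing "acedadc" and "bbeacec" position by position:
  Position 0: 'a' vs 'b' => DIFFER
  Position 1: 'c' vs 'b' => DIFFER
  Position 2: 'e' vs 'e' => same
  Position 3: 'd' vs 'a' => DIFFER
  Position 4: 'a' vs 'c' => DIFFER
  Position 5: 'd' vs 'e' => DIFFER
  Position 6: 'c' vs 'c' => same
Positions that differ: 5

5


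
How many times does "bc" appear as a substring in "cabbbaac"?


Searching for "bc" in "cabbbaac"
Scanning each position:
  Position 0: "ca" => no
  Position 1: "ab" => no
  Position 2: "bb" => no
  Position 3: "bb" => no
  Position 4: "ba" => no
  Position 5: "aa" => no
  Position 6: "ac" => no
Total occurrences: 0

0


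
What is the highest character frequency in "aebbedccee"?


Input: aebbedccee
Character counts:
  'a': 1
  'b': 2
  'c': 2
  'd': 1
  'e': 4
Maximum frequency: 4

4


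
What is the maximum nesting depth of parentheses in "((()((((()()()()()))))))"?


Input: "((()((((()()()()()))))))"
Tracking depth:
  Position 0 '(': depth becomes 1
  Position 1 '(': depth becomes 2
  Position 2 '(': depth becomes 3
  Position 3 ')': depth becomes 2
  Position 4 '(': depth becomes 3
  Position 5 '(': depth becomes 4
  Position 6 '(': depth becomes 5
  Position 7 '(': depth becomes 6
  Position 8 '(': depth becomes 7
  Position 9 ')': depth becomes 6
  Position 10 '(': depth becomes 7
  Position 11 ')': depth becomes 6
  Position 12 '(': depth becomes 7
  Position 13 ')': depth becomes 6
  Position 14 '(': depth becomes 7
  Position 15 ')': depth becomes 6
  Position 16 '(': depth becomes 7
  Position 17 ')': depth becomes 6
  Position 18 ')': depth becomes 5
  Position 19 ')': depth becomes 4
  Position 20 ')': depth becomes 3
  Position 21 ')': depth becomes 2
  Position 22 ')': depth becomes 1
  Position 23 ')': depth becomes 0
Maximum depth reached: 7

7


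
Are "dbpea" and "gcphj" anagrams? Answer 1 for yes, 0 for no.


Strings: "dbpea", "gcphj"
Sorted first:  abdep
Sorted second: cghjp
Differ at position 0: 'a' vs 'c' => not anagrams

0


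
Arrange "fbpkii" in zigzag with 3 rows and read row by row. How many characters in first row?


Zigzag "fbpkii" into 3 rows:
Placing characters:
  'f' => row 0
  'b' => row 1
  'p' => row 2
  'k' => row 1
  'i' => row 0
  'i' => row 1
Rows:
  Row 0: "fi"
  Row 1: "bki"
  Row 2: "p"
First row length: 2

2


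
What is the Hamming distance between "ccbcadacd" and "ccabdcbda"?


Comparing "ccbcadacd" and "ccabdcbda" position by position:
  Position 0: 'c' vs 'c' => same
  Position 1: 'c' vs 'c' => same
  Position 2: 'b' vs 'a' => differ
  Position 3: 'c' vs 'b' => differ
  Position 4: 'a' vs 'd' => differ
  Position 5: 'd' vs 'c' => differ
  Position 6: 'a' vs 'b' => differ
  Position 7: 'c' vs 'd' => differ
  Position 8: 'd' vs 'a' => differ
Total differences (Hamming distance): 7

7


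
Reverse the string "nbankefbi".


Input: nbankefbi
Reading characters right to left:
  Position 8: 'i'
  Position 7: 'b'
  Position 6: 'f'
  Position 5: 'e'
  Position 4: 'k'
  Position 3: 'n'
  Position 2: 'a'
  Position 1: 'b'
  Position 0: 'n'
Reversed: ibfeknabn

ibfeknabn


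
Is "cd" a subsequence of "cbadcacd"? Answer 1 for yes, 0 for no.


Check if "cd" is a subsequence of "cbadcacd"
Greedy scan:
  Position 0 ('c'): matches sub[0] = 'c'
  Position 1 ('b'): no match needed
  Position 2 ('a'): no match needed
  Position 3 ('d'): matches sub[1] = 'd'
  Position 4 ('c'): no match needed
  Position 5 ('a'): no match needed
  Position 6 ('c'): no match needed
  Position 7 ('d'): no match needed
All 2 characters matched => is a subsequence

1


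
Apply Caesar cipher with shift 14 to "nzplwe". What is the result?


Caesar cipher: shift "nzplwe" by 14
  'n' (pos 13) + 14 = pos 1 = 'b'
  'z' (pos 25) + 14 = pos 13 = 'n'
  'p' (pos 15) + 14 = pos 3 = 'd'
  'l' (pos 11) + 14 = pos 25 = 'z'
  'w' (pos 22) + 14 = pos 10 = 'k'
  'e' (pos 4) + 14 = pos 18 = 's'
Result: bndzks

bndzks


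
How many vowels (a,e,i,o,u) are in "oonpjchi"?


Input: oonpjchi
Checking each character:
  'o' at position 0: vowel (running total: 1)
  'o' at position 1: vowel (running total: 2)
  'n' at position 2: consonant
  'p' at position 3: consonant
  'j' at position 4: consonant
  'c' at position 5: consonant
  'h' at position 6: consonant
  'i' at position 7: vowel (running total: 3)
Total vowels: 3

3


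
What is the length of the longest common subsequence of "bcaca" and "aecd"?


LCS of "bcaca" and "aecd"
DP table:
           a    e    c    d
      0    0    0    0    0
  b   0    0    0    0    0
  c   0    0    0    1    1
  a   0    1    1    1    1
  c   0    1    1    2    2
  a   0    1    1    2    2
LCS length = dp[5][4] = 2

2


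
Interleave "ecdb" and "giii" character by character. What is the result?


Interleaving "ecdb" and "giii":
  Position 0: 'e' from first, 'g' from second => "eg"
  Position 1: 'c' from first, 'i' from second => "ci"
  Position 2: 'd' from first, 'i' from second => "di"
  Position 3: 'b' from first, 'i' from second => "bi"
Result: egcidibi

egcidibi


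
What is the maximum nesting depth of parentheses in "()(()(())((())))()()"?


Input: "()(()(())((())))()()"
Tracking depth:
  Position 0 '(': depth becomes 1
  Position 1 ')': depth becomes 0
  Position 2 '(': depth becomes 1
  Position 3 '(': depth becomes 2
  Position 4 ')': depth becomes 1
  Position 5 '(': depth becomes 2
  Position 6 '(': depth becomes 3
  Position 7 ')': depth becomes 2
  Position 8 ')': depth becomes 1
  Position 9 '(': depth becomes 2
  Position 10 '(': depth becomes 3
  Position 11 '(': depth becomes 4
  Position 12 ')': depth becomes 3
  Position 13 ')': depth becomes 2
  Position 14 ')': depth becomes 1
  Position 15 ')': depth becomes 0
  Position 16 '(': depth becomes 1
  Position 17 ')': depth becomes 0
  Position 18 '(': depth becomes 1
  Position 19 ')': depth becomes 0
Maximum depth reached: 4

4


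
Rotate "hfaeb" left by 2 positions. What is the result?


Input: "hfaeb", rotate left by 2
First 2 characters: "hf"
Remaining characters: "aeb"
Concatenate remaining + first: "aeb" + "hf" = "aebhf"

aebhf


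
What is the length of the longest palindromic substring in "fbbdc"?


Input: "fbbdc"
Checking substrings for palindromes:
  [1:3] "bb" (len 2) => palindrome
Longest palindromic substring: "bb" with length 2

2


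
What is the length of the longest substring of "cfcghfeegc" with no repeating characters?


Input: "cfcghfeegc"
Sliding window (track last position of each char):
  Position 0 ('c'): window [0,0] length 1 -- new best
  Position 1 ('f'): window [0,1] length 2 -- new best
  Position 2 ('c'): repeat (last at 0), move window start to 1
  Position 2 ('c'): window [1,2] length 2
  Position 3 ('g'): window [1,3] length 3 -- new best
  Position 4 ('h'): window [1,4] length 4 -- new best
  Position 5 ('f'): repeat (last at 1), move window start to 2
  Position 5 ('f'): window [2,5] length 4
  Position 6 ('e'): window [2,6] length 5 -- new best
  Position 7 ('e'): repeat (last at 6), move window start to 7
  Position 7 ('e'): window [7,7] length 1
  Position 8 ('g'): window [7,8] length 2
  Position 9 ('c'): window [7,9] length 3
Longest substring with no repeats: "cghfe" with length 5

5


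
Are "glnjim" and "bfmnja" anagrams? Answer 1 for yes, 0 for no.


Strings: "glnjim", "bfmnja"
Sorted first:  gijlmn
Sorted second: abfjmn
Differ at position 0: 'g' vs 'a' => not anagrams

0


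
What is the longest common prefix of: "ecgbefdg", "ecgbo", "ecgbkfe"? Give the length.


Words: ecgbefdg, ecgbo, ecgbkfe
  Position 0: all 'e' => match
  Position 1: all 'c' => match
  Position 2: all 'g' => match
  Position 3: all 'b' => match
  Position 4: ('e', 'o', 'k') => mismatch, stop
LCP = "ecgb" (length 4)

4


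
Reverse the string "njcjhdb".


Input: njcjhdb
Reading characters right to left:
  Position 6: 'b'
  Position 5: 'd'
  Position 4: 'h'
  Position 3: 'j'
  Position 2: 'c'
  Position 1: 'j'
  Position 0: 'n'
Reversed: bdhjcjn

bdhjcjn


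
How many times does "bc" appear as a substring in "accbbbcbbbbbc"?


Searching for "bc" in "accbbbcbbbbbc"
Scanning each position:
  Position 0: "ac" => no
  Position 1: "cc" => no
  Position 2: "cb" => no
  Position 3: "bb" => no
  Position 4: "bb" => no
  Position 5: "bc" => MATCH
  Position 6: "cb" => no
  Position 7: "bb" => no
  Position 8: "bb" => no
  Position 9: "bb" => no
  Position 10: "bb" => no
  Position 11: "bc" => MATCH
Total occurrences: 2

2


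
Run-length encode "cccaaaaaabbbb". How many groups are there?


Input: cccaaaaaabbbb
Scanning for consecutive runs:
  Group 1: 'c' x 3 (positions 0-2)
  Group 2: 'a' x 6 (positions 3-8)
  Group 3: 'b' x 4 (positions 9-12)
Total groups: 3

3


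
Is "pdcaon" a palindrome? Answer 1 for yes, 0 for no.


Input: pdcaon
Reversed: noacdp
  Compare pos 0 ('p') with pos 5 ('n'): MISMATCH
  Compare pos 1 ('d') with pos 4 ('o'): MISMATCH
  Compare pos 2 ('c') with pos 3 ('a'): MISMATCH
Result: not a palindrome

0


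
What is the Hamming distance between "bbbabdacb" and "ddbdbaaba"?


Comparing "bbbabdacb" and "ddbdbaaba" position by position:
  Position 0: 'b' vs 'd' => differ
  Position 1: 'b' vs 'd' => differ
  Position 2: 'b' vs 'b' => same
  Position 3: 'a' vs 'd' => differ
  Position 4: 'b' vs 'b' => same
  Position 5: 'd' vs 'a' => differ
  Position 6: 'a' vs 'a' => same
  Position 7: 'c' vs 'b' => differ
  Position 8: 'b' vs 'a' => differ
Total differences (Hamming distance): 6

6


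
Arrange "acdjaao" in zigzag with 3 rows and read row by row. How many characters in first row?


Zigzag "acdjaao" into 3 rows:
Placing characters:
  'a' => row 0
  'c' => row 1
  'd' => row 2
  'j' => row 1
  'a' => row 0
  'a' => row 1
  'o' => row 2
Rows:
  Row 0: "aa"
  Row 1: "cja"
  Row 2: "do"
First row length: 2

2


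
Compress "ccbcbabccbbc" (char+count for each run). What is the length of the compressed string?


Input: ccbcbabccbbc
Runs:
  'c' x 2 => "c2"
  'b' x 1 => "b1"
  'c' x 1 => "c1"
  'b' x 1 => "b1"
  'a' x 1 => "a1"
  'b' x 1 => "b1"
  'c' x 2 => "c2"
  'b' x 2 => "b2"
  'c' x 1 => "c1"
Compressed: "c2b1c1b1a1b1c2b2c1"
Compressed length: 18

18


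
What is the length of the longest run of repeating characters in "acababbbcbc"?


Input: "acababbbcbc"
Scanning for longest run:
  Position 1 ('c'): new char, reset run to 1
  Position 2 ('a'): new char, reset run to 1
  Position 3 ('b'): new char, reset run to 1
  Position 4 ('a'): new char, reset run to 1
  Position 5 ('b'): new char, reset run to 1
  Position 6 ('b'): continues run of 'b', length=2
  Position 7 ('b'): continues run of 'b', length=3
  Position 8 ('c'): new char, reset run to 1
  Position 9 ('b'): new char, reset run to 1
  Position 10 ('c'): new char, reset run to 1
Longest run: 'b' with length 3

3


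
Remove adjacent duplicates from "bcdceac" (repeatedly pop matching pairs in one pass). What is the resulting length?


Input: bcdceac
Stack-based adjacent duplicate removal:
  Read 'b': push. Stack: b
  Read 'c': push. Stack: bc
  Read 'd': push. Stack: bcd
  Read 'c': push. Stack: bcdc
  Read 'e': push. Stack: bcdce
  Read 'a': push. Stack: bcdcea
  Read 'c': push. Stack: bcdceac
Final stack: "bcdceac" (length 7)

7


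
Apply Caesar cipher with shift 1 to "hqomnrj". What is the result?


Caesar cipher: shift "hqomnrj" by 1
  'h' (pos 7) + 1 = pos 8 = 'i'
  'q' (pos 16) + 1 = pos 17 = 'r'
  'o' (pos 14) + 1 = pos 15 = 'p'
  'm' (pos 12) + 1 = pos 13 = 'n'
  'n' (pos 13) + 1 = pos 14 = 'o'
  'r' (pos 17) + 1 = pos 18 = 's'
  'j' (pos 9) + 1 = pos 10 = 'k'
Result: irpnosk

irpnosk


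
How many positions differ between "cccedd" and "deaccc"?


Comparing "cccedd" and "deaccc" position by position:
  Position 0: 'c' vs 'd' => DIFFER
  Position 1: 'c' vs 'e' => DIFFER
  Position 2: 'c' vs 'a' => DIFFER
  Position 3: 'e' vs 'c' => DIFFER
  Position 4: 'd' vs 'c' => DIFFER
  Position 5: 'd' vs 'c' => DIFFER
Positions that differ: 6

6


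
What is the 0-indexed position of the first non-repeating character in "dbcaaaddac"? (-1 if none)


Input: dbcaaaddac
Character frequencies:
  'a': 4
  'b': 1
  'c': 2
  'd': 3
Scanning left to right for freq == 1:
  Position 0 ('d'): freq=3, skip
  Position 1 ('b'): unique! => answer = 1

1


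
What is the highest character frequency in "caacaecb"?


Input: caacaecb
Character counts:
  'a': 3
  'b': 1
  'c': 3
  'e': 1
Maximum frequency: 3

3


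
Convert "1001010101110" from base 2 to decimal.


Input: "1001010101110" in base 2
Positional expansion:
  Digit '1' (value 1) x 2^12 = 4096
  Digit '0' (value 0) x 2^11 = 0
  Digit '0' (value 0) x 2^10 = 0
  Digit '1' (value 1) x 2^9 = 512
  Digit '0' (value 0) x 2^8 = 0
  Digit '1' (value 1) x 2^7 = 128
  Digit '0' (value 0) x 2^6 = 0
  Digit '1' (value 1) x 2^5 = 32
  Digit '0' (value 0) x 2^4 = 0
  Digit '1' (value 1) x 2^3 = 8
  Digit '1' (value 1) x 2^2 = 4
  Digit '1' (value 1) x 2^1 = 2
  Digit '0' (value 0) x 2^0 = 0
Sum = 4782

4782


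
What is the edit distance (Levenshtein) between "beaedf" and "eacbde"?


Computing edit distance: "beaedf" -> "eacbde"
DP table:
           e    a    c    b    d    e
      0    1    2    3    4    5    6
  b   1    1    2    3    3    4    5
  e   2    1    2    3    4    4    4
  a   3    2    1    2    3    4    5
  e   4    3    2    2    3    4    4
  d   5    4    3    3    3    3    4
  f   6    5    4    4    4    4    4
Edit distance = dp[6][6] = 4

4


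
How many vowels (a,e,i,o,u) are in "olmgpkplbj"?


Input: olmgpkplbj
Checking each character:
  'o' at position 0: vowel (running total: 1)
  'l' at position 1: consonant
  'm' at position 2: consonant
  'g' at position 3: consonant
  'p' at position 4: consonant
  'k' at position 5: consonant
  'p' at position 6: consonant
  'l' at position 7: consonant
  'b' at position 8: consonant
  'j' at position 9: consonant
Total vowels: 1

1


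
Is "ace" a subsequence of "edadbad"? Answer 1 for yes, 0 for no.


Check if "ace" is a subsequence of "edadbad"
Greedy scan:
  Position 0 ('e'): no match needed
  Position 1 ('d'): no match needed
  Position 2 ('a'): matches sub[0] = 'a'
  Position 3 ('d'): no match needed
  Position 4 ('b'): no match needed
  Position 5 ('a'): no match needed
  Position 6 ('d'): no match needed
Only matched 1/3 characters => not a subsequence

0


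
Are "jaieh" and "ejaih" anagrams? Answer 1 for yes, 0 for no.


Strings: "jaieh", "ejaih"
Sorted first:  aehij
Sorted second: aehij
Sorted forms match => anagrams

1


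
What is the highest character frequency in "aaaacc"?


Input: aaaacc
Character counts:
  'a': 4
  'c': 2
Maximum frequency: 4

4


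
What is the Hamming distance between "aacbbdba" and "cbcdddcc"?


Comparing "aacbbdba" and "cbcdddcc" position by position:
  Position 0: 'a' vs 'c' => differ
  Position 1: 'a' vs 'b' => differ
  Position 2: 'c' vs 'c' => same
  Position 3: 'b' vs 'd' => differ
  Position 4: 'b' vs 'd' => differ
  Position 5: 'd' vs 'd' => same
  Position 6: 'b' vs 'c' => differ
  Position 7: 'a' vs 'c' => differ
Total differences (Hamming distance): 6

6


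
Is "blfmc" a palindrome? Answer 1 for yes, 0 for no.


Input: blfmc
Reversed: cmflb
  Compare pos 0 ('b') with pos 4 ('c'): MISMATCH
  Compare pos 1 ('l') with pos 3 ('m'): MISMATCH
Result: not a palindrome

0


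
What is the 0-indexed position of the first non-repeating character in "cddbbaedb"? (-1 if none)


Input: cddbbaedb
Character frequencies:
  'a': 1
  'b': 3
  'c': 1
  'd': 3
  'e': 1
Scanning left to right for freq == 1:
  Position 0 ('c'): unique! => answer = 0

0


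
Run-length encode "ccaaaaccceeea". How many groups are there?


Input: ccaaaaccceeea
Scanning for consecutive runs:
  Group 1: 'c' x 2 (positions 0-1)
  Group 2: 'a' x 4 (positions 2-5)
  Group 3: 'c' x 3 (positions 6-8)
  Group 4: 'e' x 3 (positions 9-11)
  Group 5: 'a' x 1 (positions 12-12)
Total groups: 5

5


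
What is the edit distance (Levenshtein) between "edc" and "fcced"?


Computing edit distance: "edc" -> "fcced"
DP table:
           f    c    c    e    d
      0    1    2    3    4    5
  e   1    1    2    3    3    4
  d   2    2    2    3    4    3
  c   3    3    2    2    3    4
Edit distance = dp[3][5] = 4

4


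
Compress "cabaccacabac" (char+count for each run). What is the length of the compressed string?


Input: cabaccacabac
Runs:
  'c' x 1 => "c1"
  'a' x 1 => "a1"
  'b' x 1 => "b1"
  'a' x 1 => "a1"
  'c' x 2 => "c2"
  'a' x 1 => "a1"
  'c' x 1 => "c1"
  'a' x 1 => "a1"
  'b' x 1 => "b1"
  'a' x 1 => "a1"
  'c' x 1 => "c1"
Compressed: "c1a1b1a1c2a1c1a1b1a1c1"
Compressed length: 22

22


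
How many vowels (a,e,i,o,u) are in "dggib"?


Input: dggib
Checking each character:
  'd' at position 0: consonant
  'g' at position 1: consonant
  'g' at position 2: consonant
  'i' at position 3: vowel (running total: 1)
  'b' at position 4: consonant
Total vowels: 1

1


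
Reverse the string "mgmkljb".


Input: mgmkljb
Reading characters right to left:
  Position 6: 'b'
  Position 5: 'j'
  Position 4: 'l'
  Position 3: 'k'
  Position 2: 'm'
  Position 1: 'g'
  Position 0: 'm'
Reversed: bjlkmgm

bjlkmgm


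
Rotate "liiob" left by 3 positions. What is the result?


Input: "liiob", rotate left by 3
First 3 characters: "lii"
Remaining characters: "ob"
Concatenate remaining + first: "ob" + "lii" = "oblii"

oblii


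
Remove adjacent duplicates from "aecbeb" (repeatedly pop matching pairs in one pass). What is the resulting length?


Input: aecbeb
Stack-based adjacent duplicate removal:
  Read 'a': push. Stack: a
  Read 'e': push. Stack: ae
  Read 'c': push. Stack: aec
  Read 'b': push. Stack: aecb
  Read 'e': push. Stack: aecbe
  Read 'b': push. Stack: aecbeb
Final stack: "aecbeb" (length 6)

6


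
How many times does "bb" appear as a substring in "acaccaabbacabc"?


Searching for "bb" in "acaccaabbacabc"
Scanning each position:
  Position 0: "ac" => no
  Position 1: "ca" => no
  Position 2: "ac" => no
  Position 3: "cc" => no
  Position 4: "ca" => no
  Position 5: "aa" => no
  Position 6: "ab" => no
  Position 7: "bb" => MATCH
  Position 8: "ba" => no
  Position 9: "ac" => no
  Position 10: "ca" => no
  Position 11: "ab" => no
  Position 12: "bc" => no
Total occurrences: 1

1


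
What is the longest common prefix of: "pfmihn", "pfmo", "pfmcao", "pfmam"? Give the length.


Words: pfmihn, pfmo, pfmcao, pfmam
  Position 0: all 'p' => match
  Position 1: all 'f' => match
  Position 2: all 'm' => match
  Position 3: ('i', 'o', 'c', 'a') => mismatch, stop
LCP = "pfm" (length 3)

3


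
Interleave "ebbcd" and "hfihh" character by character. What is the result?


Interleaving "ebbcd" and "hfihh":
  Position 0: 'e' from first, 'h' from second => "eh"
  Position 1: 'b' from first, 'f' from second => "bf"
  Position 2: 'b' from first, 'i' from second => "bi"
  Position 3: 'c' from first, 'h' from second => "ch"
  Position 4: 'd' from first, 'h' from second => "dh"
Result: ehbfbichdh

ehbfbichdh


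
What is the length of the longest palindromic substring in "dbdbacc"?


Input: "dbdbacc"
Checking substrings for palindromes:
  [0:3] "dbd" (len 3) => palindrome
  [1:4] "bdb" (len 3) => palindrome
  [5:7] "cc" (len 2) => palindrome
Longest palindromic substring: "dbd" with length 3

3


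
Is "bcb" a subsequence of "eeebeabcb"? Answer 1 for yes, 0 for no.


Check if "bcb" is a subsequence of "eeebeabcb"
Greedy scan:
  Position 0 ('e'): no match needed
  Position 1 ('e'): no match needed
  Position 2 ('e'): no match needed
  Position 3 ('b'): matches sub[0] = 'b'
  Position 4 ('e'): no match needed
  Position 5 ('a'): no match needed
  Position 6 ('b'): no match needed
  Position 7 ('c'): matches sub[1] = 'c'
  Position 8 ('b'): matches sub[2] = 'b'
All 3 characters matched => is a subsequence

1


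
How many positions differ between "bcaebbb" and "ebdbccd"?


Comparing "bcaebbb" and "ebdbccd" position by position:
  Position 0: 'b' vs 'e' => DIFFER
  Position 1: 'c' vs 'b' => DIFFER
  Position 2: 'a' vs 'd' => DIFFER
  Position 3: 'e' vs 'b' => DIFFER
  Position 4: 'b' vs 'c' => DIFFER
  Position 5: 'b' vs 'c' => DIFFER
  Position 6: 'b' vs 'd' => DIFFER
Positions that differ: 7

7


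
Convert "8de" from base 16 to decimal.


Input: "8de" in base 16
Positional expansion:
  Digit '8' (value 8) x 16^2 = 2048
  Digit 'd' (value 13) x 16^1 = 208
  Digit 'e' (value 14) x 16^0 = 14
Sum = 2270

2270


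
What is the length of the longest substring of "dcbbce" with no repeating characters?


Input: "dcbbce"
Sliding window (track last position of each char):
  Position 0 ('d'): window [0,0] length 1 -- new best
  Position 1 ('c'): window [0,1] length 2 -- new best
  Position 2 ('b'): window [0,2] length 3 -- new best
  Position 3 ('b'): repeat (last at 2), move window start to 3
  Position 3 ('b'): window [3,3] length 1
  Position 4 ('c'): window [3,4] length 2
  Position 5 ('e'): window [3,5] length 3
Longest substring with no repeats: "dcb" with length 3

3


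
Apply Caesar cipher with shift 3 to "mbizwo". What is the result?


Caesar cipher: shift "mbizwo" by 3
  'm' (pos 12) + 3 = pos 15 = 'p'
  'b' (pos 1) + 3 = pos 4 = 'e'
  'i' (pos 8) + 3 = pos 11 = 'l'
  'z' (pos 25) + 3 = pos 2 = 'c'
  'w' (pos 22) + 3 = pos 25 = 'z'
  'o' (pos 14) + 3 = pos 17 = 'r'
Result: pelczr

pelczr


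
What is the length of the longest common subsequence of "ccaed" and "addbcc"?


LCS of "ccaed" and "addbcc"
DP table:
           a    d    d    b    c    c
      0    0    0    0    0    0    0
  c   0    0    0    0    0    1    1
  c   0    0    0    0    0    1    2
  a   0    1    1    1    1    1    2
  e   0    1    1    1    1    1    2
  d   0    1    2    2    2    2    2
LCS length = dp[5][6] = 2

2


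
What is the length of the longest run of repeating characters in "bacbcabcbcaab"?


Input: "bacbcabcbcaab"
Scanning for longest run:
  Position 1 ('a'): new char, reset run to 1
  Position 2 ('c'): new char, reset run to 1
  Position 3 ('b'): new char, reset run to 1
  Position 4 ('c'): new char, reset run to 1
  Position 5 ('a'): new char, reset run to 1
  Position 6 ('b'): new char, reset run to 1
  Position 7 ('c'): new char, reset run to 1
  Position 8 ('b'): new char, reset run to 1
  Position 9 ('c'): new char, reset run to 1
  Position 10 ('a'): new char, reset run to 1
  Position 11 ('a'): continues run of 'a', length=2
  Position 12 ('b'): new char, reset run to 1
Longest run: 'a' with length 2

2
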